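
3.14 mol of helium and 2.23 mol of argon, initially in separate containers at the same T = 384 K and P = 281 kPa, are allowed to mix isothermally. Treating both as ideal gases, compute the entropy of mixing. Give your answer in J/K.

Mole fractions: x_A = 3.14/5.37 = 0.585, x_B = 0.415.
ΔS_mix = −R(n_A ln x_A + n_B ln x_B) = −8.314 × (3.14 ln 0.585 + 2.23 ln 0.415) = 30.3 J/K.

ΔS_mix = 30.3 J/K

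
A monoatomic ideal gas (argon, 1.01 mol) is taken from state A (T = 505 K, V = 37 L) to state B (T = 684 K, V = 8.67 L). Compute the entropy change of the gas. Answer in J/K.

Entropy is a state function: ΔS = nC_V ln(T₂/T₁) + nR ln(V₂/V₁), with C_V = 3R/2 = 12.47 J mol⁻¹ K⁻¹ for a monoatomic ideal gas.
ΔS = 1.01 × [12.47 × ln(684/505) + 8.314 × ln(8.67/37)] = -8.36 J/K.

ΔS = -8.36 J/K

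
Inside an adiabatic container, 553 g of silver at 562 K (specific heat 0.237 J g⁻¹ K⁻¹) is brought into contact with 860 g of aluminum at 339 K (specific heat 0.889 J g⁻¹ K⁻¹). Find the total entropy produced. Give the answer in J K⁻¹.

ΔS_total = 16.1 J/K

Energy balance: T_f = (m₁c₁T₁ + m₂c₂T₂)/(m₁c₁ + m₂c₂) = 371.63 K.
ΔS₁ = m₁c₁ ln(T_f/T₁) = 131.061 × ln(371.63/562) = -54.21 J/K.
ΔS₂ = m₂c₂ ln(T_f/T₂) = 764.54 × ln(371.63/339) = 70.27 J/K.
ΔS_total = -54.21 + 70.27 = 16.1 J/K.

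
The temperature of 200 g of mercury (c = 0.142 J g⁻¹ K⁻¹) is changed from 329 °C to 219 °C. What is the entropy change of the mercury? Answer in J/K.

ΔS = -5.73 J/K

In kelvin: T₁ = 602.15 K, T₂ = 492.15 K. ΔS = ∫dQ_rev/T = m c ln(T₂/T₁) = 200 × 0.142 × ln(492.15/602.15) = -5.73 J/K.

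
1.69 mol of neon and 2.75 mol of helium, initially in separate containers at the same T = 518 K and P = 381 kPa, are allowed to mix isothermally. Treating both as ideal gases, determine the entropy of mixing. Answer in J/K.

ΔS_mix = 24.5 J/K

Mole fractions: x_A = 1.69/4.44 = 0.381, x_B = 0.619.
ΔS_mix = −R(n_A ln x_A + n_B ln x_B) = −8.314 × (1.69 ln 0.381 + 2.75 ln 0.619) = 24.5 J/K.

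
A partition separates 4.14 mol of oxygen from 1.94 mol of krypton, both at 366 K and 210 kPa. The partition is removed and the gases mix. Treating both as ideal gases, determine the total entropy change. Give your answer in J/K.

Mole fractions: x_A = 4.14/6.08 = 0.681, x_B = 0.319.
ΔS_mix = −R(n_A ln x_A + n_B ln x_B) = −8.314 × (4.14 ln 0.681 + 1.94 ln 0.319) = 31.7 J/K.

ΔS_mix = 31.7 J/K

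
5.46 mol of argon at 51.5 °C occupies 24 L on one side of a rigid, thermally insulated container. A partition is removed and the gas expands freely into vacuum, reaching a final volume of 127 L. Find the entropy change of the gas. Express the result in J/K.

ΔS_gas = 75.6 J/K

For an ideal gas in free expansion Q = 0 and W = 0, so T is unchanged.
Entropy is a state function; using a reversible isothermal path, ΔS_gas = nR ln(V₂/V₁) = 5.46 × 8.314 × ln(127/24) = 75.6 J/K.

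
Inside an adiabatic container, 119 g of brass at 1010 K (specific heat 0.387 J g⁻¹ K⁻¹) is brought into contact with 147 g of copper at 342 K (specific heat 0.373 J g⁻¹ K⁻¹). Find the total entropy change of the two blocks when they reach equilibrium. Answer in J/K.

Energy balance: T_f = (m₁c₁T₁ + m₂c₂T₂)/(m₁c₁ + m₂c₂) = 646.94 K.
ΔS₁ = m₁c₁ ln(T_f/T₁) = 46.053 × ln(646.94/1010) = -20.51 J/K.
ΔS₂ = m₂c₂ ln(T_f/T₂) = 54.831 × ln(646.94/342) = 34.95 J/K.
ΔS_total = -20.51 + 34.95 = 14.4 J/K.

ΔS_total = 14.4 J/K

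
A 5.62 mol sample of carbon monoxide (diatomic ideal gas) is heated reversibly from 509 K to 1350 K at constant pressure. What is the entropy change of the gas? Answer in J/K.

ΔS = 160 J/K

At constant pressure, ΔS = nC_p ln(T₂/T₁) with C_p = 7R/2 = 29.1 J mol⁻¹ K⁻¹.
ΔS = 5.62 × 29.1 × ln(1350/509) = 160 J/K.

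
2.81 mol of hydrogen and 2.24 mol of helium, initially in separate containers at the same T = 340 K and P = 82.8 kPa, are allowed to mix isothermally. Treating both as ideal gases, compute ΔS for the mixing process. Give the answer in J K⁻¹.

ΔS_mix = 28.8 J/K

Mole fractions: x_A = 2.81/5.05 = 0.556, x_B = 0.444.
ΔS_mix = −R(n_A ln x_A + n_B ln x_B) = −8.314 × (2.81 ln 0.556 + 2.24 ln 0.444) = 28.8 J/K.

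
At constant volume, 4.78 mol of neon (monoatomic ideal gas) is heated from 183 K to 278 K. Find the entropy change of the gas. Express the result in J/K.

At constant volume, ΔS = nC_V ln(T₂/T₁) with C_V = 3R/2 = 12.47 J mol⁻¹ K⁻¹.
ΔS = 4.78 × 12.47 × ln(278/183) = 24.9 J/K.

ΔS = 24.9 J/K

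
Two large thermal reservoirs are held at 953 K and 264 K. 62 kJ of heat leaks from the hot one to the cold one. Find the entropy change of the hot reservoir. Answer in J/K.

ΔS_hot = -65.1 J/K

The hot reservoir loses heat Q, so ΔS_hot = −Q/T_H = −62000/953 = -65.1 J/K.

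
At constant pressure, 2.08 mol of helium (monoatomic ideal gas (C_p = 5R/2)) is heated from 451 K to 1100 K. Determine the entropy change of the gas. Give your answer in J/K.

At constant pressure, ΔS = nC_p ln(T₂/T₁) with C_p = 5R/2 = 20.79 J mol⁻¹ K⁻¹.
ΔS = 2.08 × 20.79 × ln(1100/451) = 38.5 J/K.

ΔS = 38.5 J/K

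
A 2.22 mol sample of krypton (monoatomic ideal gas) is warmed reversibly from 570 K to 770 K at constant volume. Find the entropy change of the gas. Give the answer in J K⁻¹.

ΔS = 8.33 J/K

At constant volume, ΔS = nC_V ln(T₂/T₁) with C_V = 3R/2 = 12.47 J mol⁻¹ K⁻¹.
ΔS = 2.22 × 12.47 × ln(770/570) = 8.33 J/K.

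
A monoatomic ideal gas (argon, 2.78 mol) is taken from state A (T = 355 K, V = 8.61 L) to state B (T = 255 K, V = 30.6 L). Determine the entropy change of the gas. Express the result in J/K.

ΔS = 17.8 J/K

Entropy is a state function: ΔS = nC_V ln(T₂/T₁) + nR ln(V₂/V₁), with C_V = 3R/2 = 12.47 J mol⁻¹ K⁻¹ for a monoatomic ideal gas.
ΔS = 2.78 × [12.47 × ln(255/355) + 8.314 × ln(30.6/8.61)] = 17.8 J/K.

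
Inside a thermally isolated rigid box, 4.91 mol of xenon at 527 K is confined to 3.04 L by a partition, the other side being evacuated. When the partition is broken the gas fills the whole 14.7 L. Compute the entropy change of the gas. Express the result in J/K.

For an ideal gas in free expansion Q = 0 and W = 0, so T is unchanged.
Entropy is a state function; using a reversible isothermal path, ΔS_gas = nR ln(V₂/V₁) = 4.91 × 8.314 × ln(14.7/3.04) = 64.3 J/K.

ΔS_gas = 64.3 J/K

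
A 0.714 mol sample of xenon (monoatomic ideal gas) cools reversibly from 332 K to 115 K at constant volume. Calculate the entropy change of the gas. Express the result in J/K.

ΔS = -9.44 J/K

At constant volume, ΔS = nC_V ln(T₂/T₁) with C_V = 3R/2 = 12.47 J mol⁻¹ K⁻¹.
ΔS = 0.714 × 12.47 × ln(115/332) = -9.44 J/K.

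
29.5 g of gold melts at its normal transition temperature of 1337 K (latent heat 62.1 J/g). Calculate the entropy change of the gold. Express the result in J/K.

ΔS = 1.37 J/K

Heat absorbed by the substance: Q = mL = 29.5 × 62.1 = 1831.95 J.
At constant T, ΔS = Q_rev/T = 1831.95 / 1337 = 1.37 J/K.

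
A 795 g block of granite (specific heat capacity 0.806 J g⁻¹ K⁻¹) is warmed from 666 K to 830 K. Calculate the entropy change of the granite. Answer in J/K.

ΔS = 141 J/K

ΔS = ∫dQ_rev/T = m c ln(T₂/T₁) = 795 × 0.806 × ln(830/666) = 141 J/K.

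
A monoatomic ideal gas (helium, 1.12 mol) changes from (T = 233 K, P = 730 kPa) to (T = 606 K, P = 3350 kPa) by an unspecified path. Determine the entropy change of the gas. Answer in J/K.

ΔS = 8.06 J/K

ΔS = nC_p ln(T₂/T₁) − nR ln(P₂/P₁), with C_p = 5R/2 = 20.79 J mol⁻¹ K⁻¹ for a monoatomic ideal gas.
ΔS = 1.12 × [20.79 × ln(606/233) − 8.314 × ln(3350/730)] = 8.06 J/K.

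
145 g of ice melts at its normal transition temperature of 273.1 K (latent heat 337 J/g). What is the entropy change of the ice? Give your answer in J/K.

Heat absorbed by the substance: Q = mL = 145 × 337 = 48865 J.
At constant T, ΔS = Q_rev/T = 48865 / 273.1 = 179 J/K.

ΔS = 179 J/K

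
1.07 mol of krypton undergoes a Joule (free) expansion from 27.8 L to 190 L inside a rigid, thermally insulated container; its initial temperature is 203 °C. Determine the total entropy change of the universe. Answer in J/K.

ΔS_universe = 17.1 J/K

No heat is exchanged and no work is done, so the ideal-gas temperature stays constant.
Entropy is a state function; using a reversible isothermal path, ΔS_gas = nR ln(V₂/V₁) = 1.07 × 8.314 × ln(190/27.8) = 17.1 J/K.
The insulated surroundings exchange no heat, so ΔS_surr = 0 and ΔS_universe = ΔS_gas.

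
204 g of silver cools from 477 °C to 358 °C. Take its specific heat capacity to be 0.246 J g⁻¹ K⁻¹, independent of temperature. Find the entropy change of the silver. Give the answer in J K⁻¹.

ΔS = -8.67 J/K

In kelvin: T₁ = 750.15 K, T₂ = 631.15 K. ΔS = ∫dQ_rev/T = m c ln(T₂/T₁) = 204 × 0.246 × ln(631.15/750.15) = -8.67 J/K.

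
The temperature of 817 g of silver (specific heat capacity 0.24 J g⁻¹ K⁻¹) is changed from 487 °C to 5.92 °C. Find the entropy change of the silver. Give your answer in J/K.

ΔS = -196 J/K

In kelvin: T₁ = 760.15 K, T₂ = 279.07 K. ΔS = ∫dQ_rev/T = m c ln(T₂/T₁) = 817 × 0.24 × ln(279.07/760.15) = -196 J/K.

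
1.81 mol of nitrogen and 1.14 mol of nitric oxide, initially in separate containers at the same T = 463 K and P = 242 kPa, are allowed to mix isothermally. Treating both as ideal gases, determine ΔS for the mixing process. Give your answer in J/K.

ΔS_mix = 16.4 J/K

Mole fractions: x_A = 1.81/2.95 = 0.614, x_B = 0.386.
ΔS_mix = −R(n_A ln x_A + n_B ln x_B) = −8.314 × (1.81 ln 0.614 + 1.14 ln 0.386) = 16.4 J/K.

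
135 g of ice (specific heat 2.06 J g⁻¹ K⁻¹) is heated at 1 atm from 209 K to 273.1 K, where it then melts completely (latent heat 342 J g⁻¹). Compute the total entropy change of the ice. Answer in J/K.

Warming step: ΔS₁ = m c ln(T_tr/T_i) = 135 × 2.06 × ln(273.1/209) = 74.39 J/K.
Phase change: ΔS₂ = +mL/T_tr = 135 × 342 / 273.1 = 169.1 J/K.
ΔS_total = (74.39) + (169.1) = 243 J/K.

ΔS = 243 J/K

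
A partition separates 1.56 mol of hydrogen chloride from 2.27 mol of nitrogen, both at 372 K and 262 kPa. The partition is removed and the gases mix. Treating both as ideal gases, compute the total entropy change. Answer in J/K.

Mole fractions: x_A = 1.56/3.83 = 0.407, x_B = 0.593.
ΔS_mix = −R(n_A ln x_A + n_B ln x_B) = −8.314 × (1.56 ln 0.407 + 2.27 ln 0.593) = 21.5 J/K.

ΔS_mix = 21.5 J/K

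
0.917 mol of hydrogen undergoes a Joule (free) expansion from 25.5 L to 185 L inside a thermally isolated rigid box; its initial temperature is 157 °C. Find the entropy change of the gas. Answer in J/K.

No heat is exchanged and no work is done, so the ideal-gas temperature stays constant.
Entropy is a state function; using a reversible isothermal path, ΔS_gas = nR ln(V₂/V₁) = 0.917 × 8.314 × ln(185/25.5) = 15.1 J/K.

ΔS_gas = 15.1 J/K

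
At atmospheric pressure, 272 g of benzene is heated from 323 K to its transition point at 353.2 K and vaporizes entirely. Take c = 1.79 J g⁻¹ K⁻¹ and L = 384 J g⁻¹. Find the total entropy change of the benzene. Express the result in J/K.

ΔS = 339 J/K

Warming step: ΔS₁ = m c ln(T_tr/T_i) = 272 × 1.79 × ln(353.2/323) = 43.52 J/K.
Phase change: ΔS₂ = +mL/T_tr = 272 × 384 / 353.2 = 295.7 J/K.
ΔS_total = (43.52) + (295.7) = 339 J/K.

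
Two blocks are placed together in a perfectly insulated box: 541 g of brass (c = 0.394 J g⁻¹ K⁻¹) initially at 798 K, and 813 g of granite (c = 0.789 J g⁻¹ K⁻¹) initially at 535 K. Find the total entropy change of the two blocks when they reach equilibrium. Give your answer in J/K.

ΔS_total = 13.6 J/K

Energy balance: T_f = (m₁c₁T₁ + m₂c₂T₂)/(m₁c₁ + m₂c₂) = 600.6 K.
ΔS₁ = m₁c₁ ln(T_f/T₁) = 213.154 × ln(600.6/798) = -60.58 J/K.
ΔS₂ = m₂c₂ ln(T_f/T₂) = 641.457 × ln(600.6/535) = 74.19 J/K.
ΔS_total = -60.58 + 74.19 = 13.6 J/K.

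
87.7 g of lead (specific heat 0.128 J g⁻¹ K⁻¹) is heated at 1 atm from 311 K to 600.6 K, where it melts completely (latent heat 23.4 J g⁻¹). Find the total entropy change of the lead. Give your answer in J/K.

Warming step: ΔS₁ = m c ln(T_tr/T_i) = 87.7 × 0.128 × ln(600.6/311) = 7.388 J/K.
Phase change: ΔS₂ = +mL/T_tr = 87.7 × 23.4 / 600.6 = 3.417 J/K.
ΔS_total = (7.388) + (3.417) = 10.8 J/K.

ΔS = 10.8 J/K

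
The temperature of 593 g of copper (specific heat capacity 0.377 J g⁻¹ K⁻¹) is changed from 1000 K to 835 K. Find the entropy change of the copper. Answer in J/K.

ΔS = -40.3 J/K

ΔS = ∫dQ_rev/T = m c ln(T₂/T₁) = 593 × 0.377 × ln(835/1000) = -40.3 J/K.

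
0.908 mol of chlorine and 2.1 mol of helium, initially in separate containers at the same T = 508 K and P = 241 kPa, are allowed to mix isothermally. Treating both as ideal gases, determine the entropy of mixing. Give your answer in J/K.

ΔS_mix = 15.3 J/K

Mole fractions: x_A = 0.908/3.01 = 0.302, x_B = 0.698.
ΔS_mix = −R(n_A ln x_A + n_B ln x_B) = −8.314 × (0.908 ln 0.302 + 2.1 ln 0.698) = 15.3 J/K.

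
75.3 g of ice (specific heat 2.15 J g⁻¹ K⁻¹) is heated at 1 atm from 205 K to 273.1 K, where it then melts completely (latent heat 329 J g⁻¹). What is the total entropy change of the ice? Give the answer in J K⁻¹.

Warming step: ΔS₁ = m c ln(T_tr/T_i) = 75.3 × 2.15 × ln(273.1/205) = 46.44 J/K.
Phase change: ΔS₂ = +mL/T_tr = 75.3 × 329 / 273.1 = 90.71 J/K.
ΔS_total = (46.44) + (90.71) = 137 J/K.

ΔS = 137 J/K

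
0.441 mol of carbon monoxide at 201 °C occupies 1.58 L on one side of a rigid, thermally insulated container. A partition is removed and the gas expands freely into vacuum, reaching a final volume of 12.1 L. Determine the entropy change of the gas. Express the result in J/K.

ΔS_gas = 7.46 J/K

No heat is exchanged and no work is done, so the ideal-gas temperature stays constant.
Entropy is a state function; using a reversible isothermal path, ΔS_gas = nR ln(V₂/V₁) = 0.441 × 8.314 × ln(12.1/1.58) = 7.46 J/K.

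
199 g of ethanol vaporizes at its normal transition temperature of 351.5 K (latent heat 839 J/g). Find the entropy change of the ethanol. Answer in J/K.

ΔS = 475 J/K

Heat absorbed by the substance: Q = mL = 199 × 839 = 166961 J.
At constant T, ΔS = Q_rev/T = 166961 / 351.5 = 475 J/K.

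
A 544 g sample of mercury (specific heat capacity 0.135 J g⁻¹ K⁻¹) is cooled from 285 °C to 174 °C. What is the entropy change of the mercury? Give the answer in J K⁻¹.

In kelvin: T₁ = 558.15 K, T₂ = 447.15 K. ΔS = ∫dQ_rev/T = m c ln(T₂/T₁) = 544 × 0.135 × ln(447.15/558.15) = -16.3 J/K.

ΔS = -16.3 J/K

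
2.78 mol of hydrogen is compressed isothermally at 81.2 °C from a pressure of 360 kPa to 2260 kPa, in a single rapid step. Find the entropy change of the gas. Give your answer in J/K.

ΔS_gas = -42.5 J/K

Entropy is a state function, so ΔS_gas depends only on the end states.
For an isothermal ideal gas ΔS_gas = nR ln(P₁/P₂) = 2.78 × 8.314 × ln(360/2260) = -42.5 J/K.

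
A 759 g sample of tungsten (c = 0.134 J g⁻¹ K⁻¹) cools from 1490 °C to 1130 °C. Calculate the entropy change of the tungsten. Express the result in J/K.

ΔS = -23.2 J/K

In kelvin: T₁ = 1763.15 K, T₂ = 1403.15 K. ΔS = ∫dQ_rev/T = m c ln(T₂/T₁) = 759 × 0.134 × ln(1403.15/1763.15) = -23.2 J/K.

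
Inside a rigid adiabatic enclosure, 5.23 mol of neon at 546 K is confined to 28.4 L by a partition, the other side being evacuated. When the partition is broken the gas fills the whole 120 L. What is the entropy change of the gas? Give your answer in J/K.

ΔS_gas = 62.7 J/K

For an ideal gas in free expansion Q = 0 and W = 0, so T is unchanged.
Entropy is a state function; using a reversible isothermal path, ΔS_gas = nR ln(V₂/V₁) = 5.23 × 8.314 × ln(120/28.4) = 62.7 J/K.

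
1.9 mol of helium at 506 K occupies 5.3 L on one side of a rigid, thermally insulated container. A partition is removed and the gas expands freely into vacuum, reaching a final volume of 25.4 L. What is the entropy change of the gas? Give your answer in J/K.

No heat is exchanged and no work is done, so the ideal-gas temperature stays constant.
Entropy is a state function; using a reversible isothermal path, ΔS_gas = nR ln(V₂/V₁) = 1.9 × 8.314 × ln(25.4/5.3) = 24.8 J/K.

ΔS_gas = 24.8 J/K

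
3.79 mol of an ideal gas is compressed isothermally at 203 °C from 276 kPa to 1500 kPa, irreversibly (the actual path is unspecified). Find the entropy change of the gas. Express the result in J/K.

Entropy is a state function, so ΔS_gas depends only on the end states.
For an isothermal ideal gas ΔS_gas = nR ln(P₁/P₂) = 3.79 × 8.314 × ln(276/1500) = -53.3 J/K.

ΔS_gas = -53.3 J/K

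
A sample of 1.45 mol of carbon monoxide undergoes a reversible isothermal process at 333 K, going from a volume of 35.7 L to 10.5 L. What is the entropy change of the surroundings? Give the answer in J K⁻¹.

ΔS_surr = 14.8 J/K

For an isothermal ideal gas ΔS_gas = nR ln(V₂/V₁) = 1.45 × 8.314 × ln(10.5/35.7) = -14.8 J/K.
The process is reversible, so ΔS_surr = −ΔS_gas = 14.8 J/K and ΔS_universe = 0.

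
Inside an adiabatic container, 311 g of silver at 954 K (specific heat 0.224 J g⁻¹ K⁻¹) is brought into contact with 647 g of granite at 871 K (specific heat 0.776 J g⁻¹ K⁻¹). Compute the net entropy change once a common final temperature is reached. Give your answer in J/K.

ΔS_total = 0.259 J/K

Energy balance: T_f = (m₁c₁T₁ + m₂c₂T₂)/(m₁c₁ + m₂c₂) = 881.11 K.
ΔS₁ = m₁c₁ ln(T_f/T₁) = 69.664 × ln(881.11/954) = -5.537 J/K.
ΔS₂ = m₂c₂ ln(T_f/T₂) = 502.072 × ln(881.11/871) = 5.796 J/K.
ΔS_total = -5.537 + 5.796 = 0.259 J/K.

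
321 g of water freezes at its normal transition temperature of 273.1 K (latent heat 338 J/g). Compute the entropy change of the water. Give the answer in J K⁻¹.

ΔS = -397 J/K

Heat released by the substance: Q = −mL = −321 × 338 = −108498 J.
At constant T, ΔS = Q_rev/T = −108498 / 273.1 = -397 J/K.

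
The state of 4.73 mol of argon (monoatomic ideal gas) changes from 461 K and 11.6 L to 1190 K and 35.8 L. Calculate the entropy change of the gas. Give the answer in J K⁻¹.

Entropy is a state function: ΔS = nC_V ln(T₂/T₁) + nR ln(V₂/V₁), with C_V = 3R/2 = 12.47 J mol⁻¹ K⁻¹ for a monoatomic ideal gas.
ΔS = 4.73 × [12.47 × ln(1190/461) + 8.314 × ln(35.8/11.6)] = 100 J/K.

ΔS = 100 J/K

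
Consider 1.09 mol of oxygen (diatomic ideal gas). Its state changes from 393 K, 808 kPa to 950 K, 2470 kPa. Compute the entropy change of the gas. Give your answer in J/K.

ΔS = 17.9 J/K

ΔS = nC_p ln(T₂/T₁) − nR ln(P₂/P₁), with C_p = 7R/2 = 29.1 J mol⁻¹ K⁻¹ for a diatomic ideal gas.
ΔS = 1.09 × [29.1 × ln(950/393) − 8.314 × ln(2470/808)] = 17.9 J/K.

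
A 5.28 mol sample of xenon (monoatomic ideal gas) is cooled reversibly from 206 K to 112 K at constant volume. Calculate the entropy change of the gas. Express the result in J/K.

ΔS = -40.1 J/K

At constant volume, ΔS = nC_V ln(T₂/T₁) with C_V = 3R/2 = 12.47 J mol⁻¹ K⁻¹.
ΔS = 5.28 × 12.47 × ln(112/206) = -40.1 J/K.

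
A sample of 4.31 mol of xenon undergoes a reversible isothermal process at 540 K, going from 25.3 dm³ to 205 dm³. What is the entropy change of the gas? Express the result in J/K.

ΔS_gas = 75 J/K

For an isothermal ideal gas ΔS_gas = nR ln(V₂/V₁) = 4.31 × 8.314 × ln(205/25.3) = 75 J/K.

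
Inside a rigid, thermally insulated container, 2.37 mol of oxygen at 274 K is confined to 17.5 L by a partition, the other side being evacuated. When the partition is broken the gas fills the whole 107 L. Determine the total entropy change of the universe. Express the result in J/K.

ΔS_universe = 35.7 J/K

No heat is exchanged and no work is done, so the ideal-gas temperature stays constant.
Entropy is a state function; using a reversible isothermal path, ΔS_gas = nR ln(V₂/V₁) = 2.37 × 8.314 × ln(107/17.5) = 35.7 J/K.
The insulated surroundings exchange no heat, so ΔS_surr = 0 and ΔS_universe = ΔS_gas.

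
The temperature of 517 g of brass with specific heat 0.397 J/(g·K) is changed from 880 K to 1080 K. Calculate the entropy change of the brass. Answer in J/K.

ΔS = 42 J/K

ΔS = ∫dQ_rev/T = m c ln(T₂/T₁) = 517 × 0.397 × ln(1080/880) = 42 J/K.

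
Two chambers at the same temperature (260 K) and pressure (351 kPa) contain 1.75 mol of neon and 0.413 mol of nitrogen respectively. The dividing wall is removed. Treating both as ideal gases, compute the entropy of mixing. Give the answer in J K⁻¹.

Mole fractions: x_A = 1.75/2.16 = 0.809, x_B = 0.191.
ΔS_mix = −R(n_A ln x_A + n_B ln x_B) = −8.314 × (1.75 ln 0.809 + 0.413 ln 0.191) = 8.77 J/K.

ΔS_mix = 8.77 J/K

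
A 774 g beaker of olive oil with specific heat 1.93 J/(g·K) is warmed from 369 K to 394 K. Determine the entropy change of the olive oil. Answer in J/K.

ΔS = 97.9 J/K

ΔS = ∫dQ_rev/T = m c ln(T₂/T₁) = 774 × 1.93 × ln(394/369) = 97.9 J/K.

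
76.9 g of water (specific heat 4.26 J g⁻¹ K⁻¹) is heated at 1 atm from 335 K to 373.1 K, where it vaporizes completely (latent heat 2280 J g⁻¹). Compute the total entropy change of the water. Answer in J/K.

Warming step: ΔS₁ = m c ln(T_tr/T_i) = 76.9 × 4.26 × ln(373.1/335) = 35.29 J/K.
Phase change: ΔS₂ = +mL/T_tr = 76.9 × 2280 / 373.1 = 469.9 J/K.
ΔS_total = (35.29) + (469.9) = 505 J/K.

ΔS = 505 J/K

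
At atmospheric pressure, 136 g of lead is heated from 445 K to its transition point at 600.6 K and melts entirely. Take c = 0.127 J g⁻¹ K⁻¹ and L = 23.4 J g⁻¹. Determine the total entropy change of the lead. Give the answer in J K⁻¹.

Warming step: ΔS₁ = m c ln(T_tr/T_i) = 136 × 0.127 × ln(600.6/445) = 5.179 J/K.
Phase change: ΔS₂ = +mL/T_tr = 136 × 23.4 / 600.6 = 5.299 J/K.
ΔS_total = (5.179) + (5.299) = 10.5 J/K.

ΔS = 10.5 J/K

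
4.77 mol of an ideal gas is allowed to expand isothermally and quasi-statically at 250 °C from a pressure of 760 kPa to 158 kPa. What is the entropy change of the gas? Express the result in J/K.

For an isothermal ideal gas ΔS_gas = nR ln(P₁/P₂) = 4.77 × 8.314 × ln(760/158) = 62.3 J/K.

ΔS_gas = 62.3 J/K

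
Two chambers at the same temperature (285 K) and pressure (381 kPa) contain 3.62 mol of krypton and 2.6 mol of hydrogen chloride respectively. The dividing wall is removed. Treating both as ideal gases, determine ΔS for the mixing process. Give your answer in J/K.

ΔS_mix = 35.1 J/K

Mole fractions: x_A = 3.62/6.22 = 0.582, x_B = 0.418.
ΔS_mix = −R(n_A ln x_A + n_B ln x_B) = −8.314 × (3.62 ln 0.582 + 2.6 ln 0.418) = 35.1 J/K.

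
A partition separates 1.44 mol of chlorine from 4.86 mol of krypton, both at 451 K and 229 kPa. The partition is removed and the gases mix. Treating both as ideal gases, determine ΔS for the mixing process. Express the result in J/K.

ΔS_mix = 28.2 J/K

Mole fractions: x_A = 1.44/6.3 = 0.229, x_B = 0.771.
ΔS_mix = −R(n_A ln x_A + n_B ln x_B) = −8.314 × (1.44 ln 0.229 + 4.86 ln 0.771) = 28.2 J/K.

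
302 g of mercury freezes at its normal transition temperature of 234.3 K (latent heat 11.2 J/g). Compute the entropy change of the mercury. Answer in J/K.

ΔS = -14.4 J/K

Heat released by the substance: Q = −mL = −302 × 11.2 = −3382.4 J.
At constant T, ΔS = Q_rev/T = −3382.4 / 234.3 = -14.4 J/K.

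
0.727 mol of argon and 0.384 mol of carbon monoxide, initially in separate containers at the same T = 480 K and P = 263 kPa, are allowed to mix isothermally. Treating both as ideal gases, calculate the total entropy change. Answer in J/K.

Mole fractions: x_A = 0.727/1.11 = 0.654, x_B = 0.346.
ΔS_mix = −R(n_A ln x_A + n_B ln x_B) = −8.314 × (0.727 ln 0.654 + 0.384 ln 0.346) = 5.96 J/K.

ΔS_mix = 5.96 J/K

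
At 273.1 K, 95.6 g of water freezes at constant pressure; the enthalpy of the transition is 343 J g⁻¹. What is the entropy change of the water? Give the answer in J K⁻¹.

Heat released by the substance: Q = −mL = −95.6 × 343 = −32790.8 J.
At constant T, ΔS = Q_rev/T = −32790.8 / 273.1 = -120 J/K.

ΔS = -120 J/K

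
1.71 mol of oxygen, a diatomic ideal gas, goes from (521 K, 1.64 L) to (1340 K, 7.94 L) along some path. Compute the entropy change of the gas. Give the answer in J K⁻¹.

Entropy is a state function: ΔS = nC_V ln(T₂/T₁) + nR ln(V₂/V₁), with C_V = 5R/2 = 20.79 J mol⁻¹ K⁻¹ for a diatomic ideal gas.
ΔS = 1.71 × [20.79 × ln(1340/521) + 8.314 × ln(7.94/1.64)] = 56 J/K.

ΔS = 56 J/K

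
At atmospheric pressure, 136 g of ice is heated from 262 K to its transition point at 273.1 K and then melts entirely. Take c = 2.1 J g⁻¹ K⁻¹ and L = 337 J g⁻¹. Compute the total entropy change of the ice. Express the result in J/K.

Warming step: ΔS₁ = m c ln(T_tr/T_i) = 136 × 2.1 × ln(273.1/262) = 11.85 J/K.
Phase change: ΔS₂ = +mL/T_tr = 136 × 337 / 273.1 = 167.8 J/K.
ΔS_total = (11.85) + (167.8) = 180 J/K.

ΔS = 180 J/K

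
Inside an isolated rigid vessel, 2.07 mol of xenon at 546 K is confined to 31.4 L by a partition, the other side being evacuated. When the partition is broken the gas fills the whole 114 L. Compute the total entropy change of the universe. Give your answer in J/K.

ΔS_universe = 22.2 J/K

For an ideal gas in free expansion Q = 0 and W = 0, so T is unchanged.
Entropy is a state function; using a reversible isothermal path, ΔS_gas = nR ln(V₂/V₁) = 2.07 × 8.314 × ln(114/31.4) = 22.2 J/K.
The insulated surroundings exchange no heat, so ΔS_surr = 0 and ΔS_universe = ΔS_gas.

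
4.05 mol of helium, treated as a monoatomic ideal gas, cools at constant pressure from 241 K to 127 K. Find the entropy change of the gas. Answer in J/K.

ΔS = -53.9 J/K

At constant pressure, ΔS = nC_p ln(T₂/T₁) with C_p = 5R/2 = 20.79 J mol⁻¹ K⁻¹.
ΔS = 4.05 × 20.79 × ln(127/241) = -53.9 J/K.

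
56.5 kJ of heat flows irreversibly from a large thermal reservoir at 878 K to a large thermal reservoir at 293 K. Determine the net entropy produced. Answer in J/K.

ΔS_total = 128 J/K

ΔS_hot = −Q/T_H = −56500/878 = -64.35 J/K and ΔS_cold = +Q/T_C = 56500/293 = 192.8 J/K.
ΔS_total = -64.35 + 192.8 = 128 J/K, positive as the second law requires.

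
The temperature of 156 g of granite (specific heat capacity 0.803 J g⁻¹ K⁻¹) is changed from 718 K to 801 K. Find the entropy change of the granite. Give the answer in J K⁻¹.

ΔS = ∫dQ_rev/T = m c ln(T₂/T₁) = 156 × 0.803 × ln(801/718) = 13.7 J/K.

ΔS = 13.7 J/K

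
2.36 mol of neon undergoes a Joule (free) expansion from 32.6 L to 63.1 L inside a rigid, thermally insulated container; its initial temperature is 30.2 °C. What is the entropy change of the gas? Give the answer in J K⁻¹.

For an ideal gas in free expansion Q = 0 and W = 0, so T is unchanged.
Entropy is a state function; using a reversible isothermal path, ΔS_gas = nR ln(V₂/V₁) = 2.36 × 8.314 × ln(63.1/32.6) = 13 J/K.

ΔS_gas = 13 J/K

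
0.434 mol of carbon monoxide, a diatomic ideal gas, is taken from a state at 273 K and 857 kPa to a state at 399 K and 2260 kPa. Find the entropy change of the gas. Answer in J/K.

ΔS = nC_p ln(T₂/T₁) − nR ln(P₂/P₁), with C_p = 7R/2 = 29.1 J mol⁻¹ K⁻¹ for a diatomic ideal gas.
ΔS = 0.434 × [29.1 × ln(399/273) − 8.314 × ln(2260/857)] = 1.29 J/K.

ΔS = 1.29 J/K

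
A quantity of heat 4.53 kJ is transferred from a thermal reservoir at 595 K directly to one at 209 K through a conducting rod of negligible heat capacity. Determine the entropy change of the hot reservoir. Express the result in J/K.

ΔS_hot = -7.61 J/K

The hot reservoir loses heat Q, so ΔS_hot = −Q/T_H = −4530/595 = -7.61 J/K.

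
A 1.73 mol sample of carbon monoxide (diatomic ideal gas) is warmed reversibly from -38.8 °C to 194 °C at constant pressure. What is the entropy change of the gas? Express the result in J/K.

ΔS = 34.7 J/K

In kelvin: T₁ = 234.35 K, T₂ = 467.15 K. At constant pressure, ΔS = nC_p ln(T₂/T₁) with C_p = 7R/2 = 29.1 J mol⁻¹ K⁻¹.
ΔS = 1.73 × 29.1 × ln(467.15/234.35) = 34.7 J/K.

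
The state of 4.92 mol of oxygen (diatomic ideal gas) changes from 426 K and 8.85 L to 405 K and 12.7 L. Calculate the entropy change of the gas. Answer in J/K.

ΔS = 9.6 J/K

Entropy is a state function: ΔS = nC_V ln(T₂/T₁) + nR ln(V₂/V₁), with C_V = 5R/2 = 20.79 J mol⁻¹ K⁻¹ for a diatomic ideal gas.
ΔS = 4.92 × [20.79 × ln(405/426) + 8.314 × ln(12.7/8.85)] = 9.6 J/K.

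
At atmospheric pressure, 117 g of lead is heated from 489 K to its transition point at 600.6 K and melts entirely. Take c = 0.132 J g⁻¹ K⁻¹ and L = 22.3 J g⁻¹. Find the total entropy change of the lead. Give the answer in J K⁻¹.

Warming step: ΔS₁ = m c ln(T_tr/T_i) = 117 × 0.132 × ln(600.6/489) = 3.175 J/K.
Phase change: ΔS₂ = +mL/T_tr = 117 × 22.3 / 600.6 = 4.344 J/K.
ΔS_total = (3.175) + (4.344) = 7.52 J/K.

ΔS = 7.52 J/K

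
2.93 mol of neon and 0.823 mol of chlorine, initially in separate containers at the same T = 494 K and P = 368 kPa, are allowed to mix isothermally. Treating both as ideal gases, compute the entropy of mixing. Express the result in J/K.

Mole fractions: x_A = 2.93/3.75 = 0.781, x_B = 0.219.
ΔS_mix = −R(n_A ln x_A + n_B ln x_B) = −8.314 × (2.93 ln 0.781 + 0.823 ln 0.219) = 16.4 J/K.

ΔS_mix = 16.4 J/K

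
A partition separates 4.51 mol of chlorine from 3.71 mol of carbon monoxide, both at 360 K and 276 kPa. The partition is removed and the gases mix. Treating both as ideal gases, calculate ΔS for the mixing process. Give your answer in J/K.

ΔS_mix = 47 J/K

Mole fractions: x_A = 4.51/8.22 = 0.549, x_B = 0.451.
ΔS_mix = −R(n_A ln x_A + n_B ln x_B) = −8.314 × (4.51 ln 0.549 + 3.71 ln 0.451) = 47 J/K.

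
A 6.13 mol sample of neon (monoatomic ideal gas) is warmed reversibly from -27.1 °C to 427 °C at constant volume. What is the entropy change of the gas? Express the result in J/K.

ΔS = 79.9 J/K

In kelvin: T₁ = 246.05 K, T₂ = 700.15 K. At constant volume, ΔS = nC_V ln(T₂/T₁) with C_V = 3R/2 = 12.47 J mol⁻¹ K⁻¹.
ΔS = 6.13 × 12.47 × ln(700.15/246.05) = 79.9 J/K.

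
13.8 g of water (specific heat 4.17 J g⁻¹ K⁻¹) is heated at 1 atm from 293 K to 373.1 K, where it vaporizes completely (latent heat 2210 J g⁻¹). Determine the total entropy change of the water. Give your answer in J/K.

ΔS = 95.6 J/K

Warming step: ΔS₁ = m c ln(T_tr/T_i) = 13.8 × 4.17 × ln(373.1/293) = 13.91 J/K.
Phase change: ΔS₂ = +mL/T_tr = 13.8 × 2210 / 373.1 = 81.74 J/K.
ΔS_total = (13.91) + (81.74) = 95.6 J/K.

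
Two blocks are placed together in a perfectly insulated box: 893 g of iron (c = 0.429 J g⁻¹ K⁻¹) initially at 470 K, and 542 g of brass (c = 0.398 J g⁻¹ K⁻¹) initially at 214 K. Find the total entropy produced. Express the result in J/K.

Energy balance: T_f = (m₁c₁T₁ + m₂c₂T₂)/(m₁c₁ + m₂c₂) = 377.78 K.
ΔS₁ = m₁c₁ ln(T_f/T₁) = 383.097 × ln(377.78/470) = -83.68 J/K.
ΔS₂ = m₂c₂ ln(T_f/T₂) = 215.716 × ln(377.78/214) = 122.6 J/K.
ΔS_total = -83.68 + 122.6 = 38.9 J/K.

ΔS_total = 38.9 J/K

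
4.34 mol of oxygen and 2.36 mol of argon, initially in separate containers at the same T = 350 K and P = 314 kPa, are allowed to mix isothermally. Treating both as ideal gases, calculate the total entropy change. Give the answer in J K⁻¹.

ΔS_mix = 36.1 J/K

Mole fractions: x_A = 4.34/6.7 = 0.648, x_B = 0.352.
ΔS_mix = −R(n_A ln x_A + n_B ln x_B) = −8.314 × (4.34 ln 0.648 + 2.36 ln 0.352) = 36.1 J/K.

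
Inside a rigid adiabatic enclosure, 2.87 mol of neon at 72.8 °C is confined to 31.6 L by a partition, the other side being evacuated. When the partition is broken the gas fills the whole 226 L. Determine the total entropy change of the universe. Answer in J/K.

ΔS_universe = 46.9 J/K

No heat is exchanged and no work is done, so the ideal-gas temperature stays constant.
Entropy is a state function; using a reversible isothermal path, ΔS_gas = nR ln(V₂/V₁) = 2.87 × 8.314 × ln(226/31.6) = 46.9 J/K.
The insulated surroundings exchange no heat, so ΔS_surr = 0 and ΔS_universe = ΔS_gas.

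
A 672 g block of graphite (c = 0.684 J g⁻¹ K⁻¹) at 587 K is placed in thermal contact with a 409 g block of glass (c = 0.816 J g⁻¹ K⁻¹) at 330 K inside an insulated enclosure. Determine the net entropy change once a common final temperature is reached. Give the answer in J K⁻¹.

Energy balance: T_f = (m₁c₁T₁ + m₂c₂T₂)/(m₁c₁ + m₂c₂) = 478.89 K.
ΔS₁ = m₁c₁ ln(T_f/T₁) = 459.648 × ln(478.89/587) = -93.56 J/K.
ΔS₂ = m₂c₂ ln(T_f/T₂) = 333.744 × ln(478.89/330) = 124.3 J/K.
ΔS_total = -93.56 + 124.3 = 30.7 J/K.

ΔS_total = 30.7 J/K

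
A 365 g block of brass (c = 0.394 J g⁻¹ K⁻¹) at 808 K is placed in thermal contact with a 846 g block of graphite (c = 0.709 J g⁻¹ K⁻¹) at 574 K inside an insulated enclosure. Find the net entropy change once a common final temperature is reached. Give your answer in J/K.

ΔS_total = 7.26 J/K

Energy balance: T_f = (m₁c₁T₁ + m₂c₂T₂)/(m₁c₁ + m₂c₂) = 619.25 K.
ΔS₁ = m₁c₁ ln(T_f/T₁) = 143.81 × ln(619.25/808) = -38.26 J/K.
ΔS₂ = m₂c₂ ln(T_f/T₂) = 599.814 × ln(619.25/574) = 45.52 J/K.
ΔS_total = -38.26 + 45.52 = 7.26 J/K.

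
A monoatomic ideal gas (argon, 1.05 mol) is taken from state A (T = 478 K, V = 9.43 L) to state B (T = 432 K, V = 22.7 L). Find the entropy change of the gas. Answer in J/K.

ΔS = 6.34 J/K

Entropy is a state function: ΔS = nC_V ln(T₂/T₁) + nR ln(V₂/V₁), with C_V = 3R/2 = 12.47 J mol⁻¹ K⁻¹ for a monoatomic ideal gas.
ΔS = 1.05 × [12.47 × ln(432/478) + 8.314 × ln(22.7/9.43)] = 6.34 J/K.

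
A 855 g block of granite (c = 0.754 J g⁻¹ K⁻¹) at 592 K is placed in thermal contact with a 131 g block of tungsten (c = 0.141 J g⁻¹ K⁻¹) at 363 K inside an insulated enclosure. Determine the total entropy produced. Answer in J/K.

ΔS_total = 1.85 J/K

Energy balance: T_f = (m₁c₁T₁ + m₂c₂T₂)/(m₁c₁ + m₂c₂) = 585.62 K.
ΔS₁ = m₁c₁ ln(T_f/T₁) = 644.67 × ln(585.62/592) = -6.984 J/K.
ΔS₂ = m₂c₂ ln(T_f/T₂) = 18.471 × ln(585.62/363) = 8.834 J/K.
ΔS_total = -6.984 + 8.834 = 1.85 J/K.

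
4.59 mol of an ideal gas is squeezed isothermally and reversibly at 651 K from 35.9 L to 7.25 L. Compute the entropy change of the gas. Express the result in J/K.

ΔS_gas = -61 J/K

For an isothermal ideal gas ΔS_gas = nR ln(V₂/V₁) = 4.59 × 8.314 × ln(7.25/35.9) = -61 J/K.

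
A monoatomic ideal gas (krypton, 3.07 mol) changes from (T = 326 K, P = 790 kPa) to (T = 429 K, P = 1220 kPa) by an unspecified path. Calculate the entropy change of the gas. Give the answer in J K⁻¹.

ΔS = 6.43 J/K

ΔS = nC_p ln(T₂/T₁) − nR ln(P₂/P₁), with C_p = 5R/2 = 20.79 J mol⁻¹ K⁻¹ for a monoatomic ideal gas.
ΔS = 3.07 × [20.79 × ln(429/326) − 8.314 × ln(1220/790)] = 6.43 J/K.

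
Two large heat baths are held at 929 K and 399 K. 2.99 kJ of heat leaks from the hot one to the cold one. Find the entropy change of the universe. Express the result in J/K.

ΔS_total = 4.28 J/K

ΔS_hot = −Q/T_H = −2990/929 = -3.219 J/K and ΔS_cold = +Q/T_C = 2990/399 = 7.494 J/K.
ΔS_total = -3.219 + 7.494 = 4.28 J/K, positive as the second law requires.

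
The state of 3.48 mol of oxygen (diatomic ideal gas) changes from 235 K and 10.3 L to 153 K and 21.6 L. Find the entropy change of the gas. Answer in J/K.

Entropy is a state function: ΔS = nC_V ln(T₂/T₁) + nR ln(V₂/V₁), with C_V = 5R/2 = 20.79 J mol⁻¹ K⁻¹ for a diatomic ideal gas.
ΔS = 3.48 × [20.79 × ln(153/235) + 8.314 × ln(21.6/10.3)] = -9.61 J/K.

ΔS = -9.61 J/K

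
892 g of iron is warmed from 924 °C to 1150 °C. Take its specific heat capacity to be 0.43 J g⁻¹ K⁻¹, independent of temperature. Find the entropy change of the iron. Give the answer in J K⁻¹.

ΔS = 66.3 J/K

In kelvin: T₁ = 1197.15 K, T₂ = 1423.15 K. ΔS = ∫dQ_rev/T = m c ln(T₂/T₁) = 892 × 0.43 × ln(1423.15/1197.15) = 66.3 J/K.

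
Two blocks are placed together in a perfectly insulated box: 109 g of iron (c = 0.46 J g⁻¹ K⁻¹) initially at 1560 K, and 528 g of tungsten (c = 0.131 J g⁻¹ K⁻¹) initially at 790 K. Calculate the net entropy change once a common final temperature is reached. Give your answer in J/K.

Energy balance: T_f = (m₁c₁T₁ + m₂c₂T₂)/(m₁c₁ + m₂c₂) = 1113.6 K.
ΔS₁ = m₁c₁ ln(T_f/T₁) = 50.14 × ln(1113.6/1560) = -16.902 J/K.
ΔS₂ = m₂c₂ ln(T_f/T₂) = 69.168 × ln(1113.6/790) = 23.747 J/K.
ΔS_total = -16.902 + 23.747 = 6.84 J/K.

ΔS_total = 6.84 J/K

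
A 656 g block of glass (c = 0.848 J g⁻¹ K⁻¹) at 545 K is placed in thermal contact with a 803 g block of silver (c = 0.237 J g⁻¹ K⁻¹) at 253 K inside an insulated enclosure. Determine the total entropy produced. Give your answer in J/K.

Energy balance: T_f = (m₁c₁T₁ + m₂c₂T₂)/(m₁c₁ + m₂c₂) = 470.57 K.
ΔS₁ = m₁c₁ ln(T_f/T₁) = 556.288 × ln(470.57/545) = -81.69 J/K.
ΔS₂ = m₂c₂ ln(T_f/T₂) = 190.311 × ln(470.57/253) = 118.1 J/K.
ΔS_total = -81.69 + 118.1 = 36.4 J/K.

ΔS_total = 36.4 J/K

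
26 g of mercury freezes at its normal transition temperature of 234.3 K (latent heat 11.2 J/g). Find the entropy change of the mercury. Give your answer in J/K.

Heat released by the substance: Q = −mL = −26 × 11.2 = −291.2 J.
At constant T, ΔS = Q_rev/T = −291.2 / 234.3 = -1.24 J/K.

ΔS = -1.24 J/K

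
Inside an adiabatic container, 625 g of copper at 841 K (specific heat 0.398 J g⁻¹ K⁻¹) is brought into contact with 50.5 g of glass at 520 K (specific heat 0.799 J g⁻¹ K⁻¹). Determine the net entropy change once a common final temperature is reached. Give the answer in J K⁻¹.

ΔS_total = 3.57 J/K

Energy balance: T_f = (m₁c₁T₁ + m₂c₂T₂)/(m₁c₁ + m₂c₂) = 796.2 K.
ΔS₁ = m₁c₁ ln(T_f/T₁) = 248.75 × ln(796.2/841) = -13.62 J/K.
ΔS₂ = m₂c₂ ln(T_f/T₂) = 40.3495 × ln(796.2/520) = 17.19 J/K.
ΔS_total = -13.62 + 17.19 = 3.57 J/K.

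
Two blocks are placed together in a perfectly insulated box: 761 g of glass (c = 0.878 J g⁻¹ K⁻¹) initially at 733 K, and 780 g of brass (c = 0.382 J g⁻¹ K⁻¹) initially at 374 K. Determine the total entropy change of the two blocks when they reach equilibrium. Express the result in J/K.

ΔS_total = 42.3 J/K

Energy balance: T_f = (m₁c₁T₁ + m₂c₂T₂)/(m₁c₁ + m₂c₂) = 622.28 K.
ΔS₁ = m₁c₁ ln(T_f/T₁) = 668.158 × ln(622.28/733) = -109.4 J/K.
ΔS₂ = m₂c₂ ln(T_f/T₂) = 297.96 × ln(622.28/374) = 151.7 J/K.
ΔS_total = -109.4 + 151.7 = 42.3 J/K.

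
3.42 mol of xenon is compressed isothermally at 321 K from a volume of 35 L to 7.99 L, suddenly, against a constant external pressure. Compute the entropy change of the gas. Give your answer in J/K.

ΔS_gas = -42 J/K

Entropy is a state function, so ΔS_gas depends only on the end states.
For an isothermal ideal gas ΔS_gas = nR ln(V₂/V₁) = 3.42 × 8.314 × ln(7.99/35) = -42 J/K.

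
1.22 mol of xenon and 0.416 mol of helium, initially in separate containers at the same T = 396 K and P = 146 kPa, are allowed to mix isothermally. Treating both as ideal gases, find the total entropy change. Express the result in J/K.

ΔS_mix = 7.71 J/K

Mole fractions: x_A = 1.22/1.64 = 0.746, x_B = 0.254.
ΔS_mix = −R(n_A ln x_A + n_B ln x_B) = −8.314 × (1.22 ln 0.746 + 0.416 ln 0.254) = 7.71 J/K.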